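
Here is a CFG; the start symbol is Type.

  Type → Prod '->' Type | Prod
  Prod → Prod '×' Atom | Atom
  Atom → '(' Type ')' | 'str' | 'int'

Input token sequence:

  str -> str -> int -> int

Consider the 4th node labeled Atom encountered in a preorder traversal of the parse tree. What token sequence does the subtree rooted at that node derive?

int

[Type [Prod [Atom str]] -> [Type [Prod [Atom str]] -> [Type [Prod [Atom int]] -> [Type [Prod [Atom int]]]]]]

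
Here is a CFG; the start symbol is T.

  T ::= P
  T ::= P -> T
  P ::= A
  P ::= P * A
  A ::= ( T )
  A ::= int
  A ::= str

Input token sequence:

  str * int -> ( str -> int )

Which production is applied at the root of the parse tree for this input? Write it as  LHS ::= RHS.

[T [P [P [A str]] * [A int]] -> [T [P [A ( [T [P [A str]] -> [T [P [A int]]]] )]]]]

T ::= P -> T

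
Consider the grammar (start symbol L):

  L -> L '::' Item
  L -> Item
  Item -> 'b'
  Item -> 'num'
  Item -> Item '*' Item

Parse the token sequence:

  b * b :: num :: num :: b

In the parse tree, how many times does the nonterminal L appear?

4

[L [L [L [L [Item [Item b] * [Item b]]] :: [Item num]] :: [Item num]] :: [Item b]]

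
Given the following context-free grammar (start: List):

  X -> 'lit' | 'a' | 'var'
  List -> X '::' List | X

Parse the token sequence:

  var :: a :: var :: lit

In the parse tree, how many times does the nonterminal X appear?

4

[List [X var] :: [List [X a] :: [List [X var] :: [List [X lit]]]]]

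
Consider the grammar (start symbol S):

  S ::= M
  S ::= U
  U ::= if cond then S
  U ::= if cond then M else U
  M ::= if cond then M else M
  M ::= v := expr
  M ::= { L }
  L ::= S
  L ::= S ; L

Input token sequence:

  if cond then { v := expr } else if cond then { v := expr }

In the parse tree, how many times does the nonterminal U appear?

2

[S [U if cond then [M { [L [S [M v := expr]]] }] else [U if cond then [S [M { [L [S [M v := expr]]] }]]]]]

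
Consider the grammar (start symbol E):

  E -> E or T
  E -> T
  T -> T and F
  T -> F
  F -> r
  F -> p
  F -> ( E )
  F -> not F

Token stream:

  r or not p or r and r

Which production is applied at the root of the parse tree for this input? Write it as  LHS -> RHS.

[E [E [E [T [F r]]] or [T [F not [F p]]]] or [T [T [F r]] and [F r]]]

E -> E or T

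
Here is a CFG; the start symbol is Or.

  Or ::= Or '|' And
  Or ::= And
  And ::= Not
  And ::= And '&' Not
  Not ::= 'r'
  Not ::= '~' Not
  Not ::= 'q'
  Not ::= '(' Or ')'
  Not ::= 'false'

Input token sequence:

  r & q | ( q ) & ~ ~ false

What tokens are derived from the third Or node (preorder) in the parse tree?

[Or [Or [And [And [Not r]] & [Not q]]] | [And [And [Not ( [Or [And [Not q]]] )]] & [Not ~ [Not ~ [Not false]]]]]

q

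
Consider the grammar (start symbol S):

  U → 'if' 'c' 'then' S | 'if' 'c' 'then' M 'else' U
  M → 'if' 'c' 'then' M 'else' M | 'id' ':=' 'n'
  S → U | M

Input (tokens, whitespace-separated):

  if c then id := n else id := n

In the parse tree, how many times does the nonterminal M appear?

3

[S [M if c then [M id := n] else [M id := n]]]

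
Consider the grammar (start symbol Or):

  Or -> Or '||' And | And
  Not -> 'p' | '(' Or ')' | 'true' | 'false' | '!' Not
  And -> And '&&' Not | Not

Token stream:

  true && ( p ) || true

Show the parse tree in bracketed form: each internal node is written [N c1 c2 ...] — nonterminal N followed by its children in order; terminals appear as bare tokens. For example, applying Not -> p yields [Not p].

Or
Or || And
And || And
And && Not || And
Not && Not || And
true && Not || And
true && ( Or ) || And
true && ( And ) || And
true && ( Not ) || And
true && ( p ) || And
true && ( p ) || Not
true && ( p ) || true

[Or [Or [And [And [Not true]] && [Not ( [Or [And [Not p]]] )]]] || [And [Not true]]]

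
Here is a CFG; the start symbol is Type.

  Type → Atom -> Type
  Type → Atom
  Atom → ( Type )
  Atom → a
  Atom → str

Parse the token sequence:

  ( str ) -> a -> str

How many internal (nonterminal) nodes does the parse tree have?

8

[Type [Atom ( [Type [Atom str]] )] -> [Type [Atom a] -> [Type [Atom str]]]]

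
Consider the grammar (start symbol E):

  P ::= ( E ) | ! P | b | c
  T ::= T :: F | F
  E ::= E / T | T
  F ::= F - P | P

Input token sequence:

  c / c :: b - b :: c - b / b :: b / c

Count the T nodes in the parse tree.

7

[E [E [E [E [T [F [P c]]]] / [T [T [T [F [P c]]] :: [F [F [P b]] - [P b]]] :: [F [F [P c]] - [P b]]]] / [T [T [F [P b]]] :: [F [P b]]]] / [T [F [P c]]]]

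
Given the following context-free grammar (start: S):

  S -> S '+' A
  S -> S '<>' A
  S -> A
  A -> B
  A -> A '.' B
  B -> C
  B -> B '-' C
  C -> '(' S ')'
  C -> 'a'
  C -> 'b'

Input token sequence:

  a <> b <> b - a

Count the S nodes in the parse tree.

3

[S [S [S [A [B [C a]]]] <> [A [B [C b]]]] <> [A [B [B [C b]] - [C a]]]]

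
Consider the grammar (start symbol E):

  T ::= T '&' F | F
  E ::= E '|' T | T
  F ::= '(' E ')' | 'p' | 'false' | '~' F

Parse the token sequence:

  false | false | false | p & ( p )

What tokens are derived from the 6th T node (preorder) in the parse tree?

[E [E [E [E [T [F false]]] | [T [F false]]] | [T [F false]]] | [T [T [F p]] & [F ( [E [T [F p]]] )]]]

p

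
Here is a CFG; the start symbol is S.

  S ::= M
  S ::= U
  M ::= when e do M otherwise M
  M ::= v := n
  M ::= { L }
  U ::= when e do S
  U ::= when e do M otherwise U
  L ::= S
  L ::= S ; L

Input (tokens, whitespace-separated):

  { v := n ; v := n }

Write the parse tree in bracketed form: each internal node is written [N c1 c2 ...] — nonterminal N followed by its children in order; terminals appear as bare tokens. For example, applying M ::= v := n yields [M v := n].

[S [M { [L [S [M v := n]] ; [L [S [M v := n]]]] }]]

S
M
{ L }
{ S ; L }
{ M ; L }
{ v := n ; L }
{ v := n ; S }
{ v := n ; M }
{ v := n ; v := n }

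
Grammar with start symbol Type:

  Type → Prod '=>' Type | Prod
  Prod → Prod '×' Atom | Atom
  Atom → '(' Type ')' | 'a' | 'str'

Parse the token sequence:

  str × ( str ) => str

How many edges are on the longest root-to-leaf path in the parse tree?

[Type [Prod [Prod [Atom str]] × [Atom ( [Type [Prod [Atom str]]] )]] => [Type [Prod [Atom str]]]]

6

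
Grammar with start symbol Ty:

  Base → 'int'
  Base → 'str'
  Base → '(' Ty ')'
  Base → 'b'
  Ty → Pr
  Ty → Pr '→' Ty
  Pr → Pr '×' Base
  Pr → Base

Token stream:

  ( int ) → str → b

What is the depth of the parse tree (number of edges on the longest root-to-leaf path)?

6

[Ty [Pr [Base ( [Ty [Pr [Base int]]] )]] → [Ty [Pr [Base str]] → [Ty [Pr [Base b]]]]]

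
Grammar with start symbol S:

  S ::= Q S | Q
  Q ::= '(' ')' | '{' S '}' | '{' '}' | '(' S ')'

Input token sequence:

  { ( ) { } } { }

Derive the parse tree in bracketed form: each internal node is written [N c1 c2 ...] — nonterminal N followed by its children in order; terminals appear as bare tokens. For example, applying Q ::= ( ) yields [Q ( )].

[S [Q { [S [Q ( )] [S [Q { }]]] }] [S [Q { }]]]

S
Q S
{ S } S
{ Q S } S
{ ( ) S } S
{ ( ) Q } S
{ ( ) { } } S
{ ( ) { } } Q
{ ( ) { } } { }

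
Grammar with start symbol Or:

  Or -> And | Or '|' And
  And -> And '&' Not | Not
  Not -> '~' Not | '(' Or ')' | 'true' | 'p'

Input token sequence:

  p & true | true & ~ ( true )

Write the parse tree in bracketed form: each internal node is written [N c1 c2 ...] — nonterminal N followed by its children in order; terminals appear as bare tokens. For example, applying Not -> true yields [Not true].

Or
Or | And
And | And
And & Not | And
Not & Not | And
p & Not | And
p & true | And
p & true | And & Not
p & true | Not & Not
p & true | true & Not
p & true | true & ~ Not
p & true | true & ~ ( Or )
p & true | true & ~ ( And )
p & true | true & ~ ( Not )
p & true | true & ~ ( true )

[Or [Or [And [And [Not p]] & [Not true]]] | [And [And [Not true]] & [Not ~ [Not ( [Or [And [Not true]]] )]]]]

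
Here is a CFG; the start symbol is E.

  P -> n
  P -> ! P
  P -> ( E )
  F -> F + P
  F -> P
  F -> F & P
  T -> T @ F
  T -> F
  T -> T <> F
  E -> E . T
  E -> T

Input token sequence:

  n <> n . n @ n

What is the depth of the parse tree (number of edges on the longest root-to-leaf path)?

[E [E [T [T [F [P n]]] <> [F [P n]]]] . [T [T [F [P n]]] @ [F [P n]]]]

6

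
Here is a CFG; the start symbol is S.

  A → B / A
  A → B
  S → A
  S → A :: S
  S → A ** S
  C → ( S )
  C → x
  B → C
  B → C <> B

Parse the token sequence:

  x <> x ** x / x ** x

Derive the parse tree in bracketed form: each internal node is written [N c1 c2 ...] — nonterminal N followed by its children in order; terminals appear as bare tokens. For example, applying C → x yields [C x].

S
A ** S
B ** S
C <> B ** S
x <> B ** S
x <> C ** S
x <> x ** S
x <> x ** A ** S
x <> x ** B / A ** S
x <> x ** C / A ** S
x <> x ** x / A ** S
x <> x ** x / B ** S
x <> x ** x / C ** S
x <> x ** x / x ** S
x <> x ** x / x ** A
x <> x ** x / x ** B
x <> x ** x / x ** C
x <> x ** x / x ** x

[S [A [B [C x] <> [B [C x]]]] ** [S [A [B [C x]] / [A [B [C x]]]] ** [S [A [B [C x]]]]]]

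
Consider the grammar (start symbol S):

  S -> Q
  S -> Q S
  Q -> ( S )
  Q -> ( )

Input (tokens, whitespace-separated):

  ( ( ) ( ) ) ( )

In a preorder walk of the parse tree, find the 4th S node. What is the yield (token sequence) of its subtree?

( )

[S [Q ( [S [Q ( )] [S [Q ( )]]] )] [S [Q ( )]]]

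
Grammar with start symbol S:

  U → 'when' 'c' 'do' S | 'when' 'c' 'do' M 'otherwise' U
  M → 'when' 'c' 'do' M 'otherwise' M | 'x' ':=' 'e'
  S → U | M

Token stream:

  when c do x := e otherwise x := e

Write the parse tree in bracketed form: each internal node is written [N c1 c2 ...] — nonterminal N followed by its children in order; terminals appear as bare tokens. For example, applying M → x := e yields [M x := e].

S
M
when c do M otherwise M
when c do x := e otherwise M
when c do x := e otherwise x := e

[S [M when c do [M x := e] otherwise [M x := e]]]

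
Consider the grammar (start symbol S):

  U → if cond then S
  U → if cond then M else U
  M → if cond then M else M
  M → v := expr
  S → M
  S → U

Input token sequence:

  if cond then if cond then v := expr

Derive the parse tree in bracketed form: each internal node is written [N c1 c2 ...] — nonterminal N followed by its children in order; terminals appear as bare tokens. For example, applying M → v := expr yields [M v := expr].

S
U
if cond then S
if cond then U
if cond then if cond then S
if cond then if cond then M
if cond then if cond then v := expr

[S [U if cond then [S [U if cond then [S [M v := expr]]]]]]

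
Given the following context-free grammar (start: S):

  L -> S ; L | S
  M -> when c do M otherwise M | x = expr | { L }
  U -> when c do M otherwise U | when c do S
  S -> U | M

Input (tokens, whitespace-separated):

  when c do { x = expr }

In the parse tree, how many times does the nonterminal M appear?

[S [U when c do [S [M { [L [S [M x = expr]]] }]]]]

2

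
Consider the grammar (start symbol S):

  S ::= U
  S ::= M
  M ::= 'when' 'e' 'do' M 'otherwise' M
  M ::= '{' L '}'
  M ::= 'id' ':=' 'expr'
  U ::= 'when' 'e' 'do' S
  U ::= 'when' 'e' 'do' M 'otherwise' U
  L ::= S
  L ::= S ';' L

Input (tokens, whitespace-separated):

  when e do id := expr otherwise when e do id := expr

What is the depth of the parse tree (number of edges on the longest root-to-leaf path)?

5

[S [U when e do [M id := expr] otherwise [U when e do [S [M id := expr]]]]]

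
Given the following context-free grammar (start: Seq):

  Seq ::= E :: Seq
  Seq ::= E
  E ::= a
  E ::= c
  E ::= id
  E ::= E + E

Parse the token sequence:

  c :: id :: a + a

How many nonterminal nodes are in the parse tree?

8

[Seq [E c] :: [Seq [E id] :: [Seq [E [E a] + [E a]]]]]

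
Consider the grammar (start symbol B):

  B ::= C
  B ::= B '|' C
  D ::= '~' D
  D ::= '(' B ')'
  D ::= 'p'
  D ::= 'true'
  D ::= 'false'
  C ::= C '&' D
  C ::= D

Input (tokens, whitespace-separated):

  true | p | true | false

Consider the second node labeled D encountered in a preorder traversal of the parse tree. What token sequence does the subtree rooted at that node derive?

[B [B [B [B [C [D true]]] | [C [D p]]] | [C [D true]]] | [C [D false]]]

p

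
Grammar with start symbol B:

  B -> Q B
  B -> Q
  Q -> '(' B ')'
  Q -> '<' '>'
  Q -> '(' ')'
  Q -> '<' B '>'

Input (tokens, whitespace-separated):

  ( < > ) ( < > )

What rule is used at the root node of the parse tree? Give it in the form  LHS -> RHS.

[B [Q ( [B [Q < >]] )] [B [Q ( [B [Q < >]] )]]]

B -> Q B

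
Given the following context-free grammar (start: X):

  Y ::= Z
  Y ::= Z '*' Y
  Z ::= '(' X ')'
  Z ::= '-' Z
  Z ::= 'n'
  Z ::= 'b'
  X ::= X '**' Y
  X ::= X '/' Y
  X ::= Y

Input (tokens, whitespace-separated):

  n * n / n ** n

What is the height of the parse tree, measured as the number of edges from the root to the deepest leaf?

[X [X [X [Y [Z n] * [Y [Z n]]]] / [Y [Z n]]] ** [Y [Z n]]]

6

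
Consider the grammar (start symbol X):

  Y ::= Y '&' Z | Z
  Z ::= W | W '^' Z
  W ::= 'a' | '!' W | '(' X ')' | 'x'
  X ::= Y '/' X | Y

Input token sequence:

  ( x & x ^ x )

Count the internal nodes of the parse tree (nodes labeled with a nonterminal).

[X [Y [Z [W ( [X [Y [Y [Z [W x]]] & [Z [W x] ^ [Z [W x]]]]] )]]]]

13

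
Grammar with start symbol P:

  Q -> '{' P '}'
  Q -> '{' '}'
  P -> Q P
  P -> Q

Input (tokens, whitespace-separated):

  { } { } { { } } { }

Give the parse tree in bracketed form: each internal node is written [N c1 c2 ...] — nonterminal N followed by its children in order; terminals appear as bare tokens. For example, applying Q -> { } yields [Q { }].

P
Q P
{ } P
{ } Q P
{ } { } P
{ } { } Q P
{ } { } { P } P
{ } { } { Q } P
{ } { } { { } } P
{ } { } { { } } Q
{ } { } { { } } { }

[P [Q { }] [P [Q { }] [P [Q { [P [Q { }]] }] [P [Q { }]]]]]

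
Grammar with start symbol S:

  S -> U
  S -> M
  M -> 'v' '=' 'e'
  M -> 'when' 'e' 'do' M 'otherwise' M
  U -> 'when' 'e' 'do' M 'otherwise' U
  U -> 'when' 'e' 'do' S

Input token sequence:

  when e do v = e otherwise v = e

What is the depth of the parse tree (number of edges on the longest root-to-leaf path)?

[S [M when e do [M v = e] otherwise [M v = e]]]

3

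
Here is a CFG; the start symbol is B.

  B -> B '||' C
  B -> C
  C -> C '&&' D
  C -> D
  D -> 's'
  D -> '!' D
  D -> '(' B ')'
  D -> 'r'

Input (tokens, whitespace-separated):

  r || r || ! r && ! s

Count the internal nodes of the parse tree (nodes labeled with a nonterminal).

[B [B [B [C [D r]]] || [C [D r]]] || [C [C [D ! [D r]]] && [D ! [D s]]]]

13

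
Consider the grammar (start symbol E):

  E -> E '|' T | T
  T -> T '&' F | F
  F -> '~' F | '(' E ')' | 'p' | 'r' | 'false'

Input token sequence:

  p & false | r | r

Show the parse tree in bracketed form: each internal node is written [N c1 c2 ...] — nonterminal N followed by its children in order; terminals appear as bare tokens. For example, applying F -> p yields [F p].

E
E | T
E | T | T
T | T | T
T & F | T | T
F & F | T | T
p & F | T | T
p & false | T | T
p & false | F | T
p & false | r | T
p & false | r | F
p & false | r | r

[E [E [E [T [T [F p]] & [F false]]] | [T [F r]]] | [T [F r]]]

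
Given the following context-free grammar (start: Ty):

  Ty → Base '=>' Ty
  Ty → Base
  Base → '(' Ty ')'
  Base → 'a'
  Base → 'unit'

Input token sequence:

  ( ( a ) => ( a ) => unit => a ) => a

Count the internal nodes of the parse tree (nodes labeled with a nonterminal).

[Ty [Base ( [Ty [Base ( [Ty [Base a]] )] => [Ty [Base ( [Ty [Base a]] )] => [Ty [Base unit] => [Ty [Base a]]]]] )] => [Ty [Base a]]]

16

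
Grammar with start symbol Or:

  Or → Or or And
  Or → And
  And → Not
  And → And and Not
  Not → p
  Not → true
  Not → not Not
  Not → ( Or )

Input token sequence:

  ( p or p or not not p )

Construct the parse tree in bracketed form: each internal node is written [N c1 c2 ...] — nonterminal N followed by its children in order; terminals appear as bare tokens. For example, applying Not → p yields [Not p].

[Or [And [Not ( [Or [Or [Or [And [Not p]]] or [And [Not p]]] or [And [Not not [Not not [Not p]]]]] )]]]

Or
And
Not
( Or )
( Or or And )
( Or or And or And )
( And or And or And )
( Not or And or And )
( p or And or And )
( p or Not or And )
( p or p or And )
( p or p or Not )
( p or p or not Not )
( p or p or not not Not )
( p or p or not not p )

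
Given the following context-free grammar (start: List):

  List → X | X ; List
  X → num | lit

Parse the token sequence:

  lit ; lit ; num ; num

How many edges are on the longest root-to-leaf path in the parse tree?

[List [X lit] ; [List [X lit] ; [List [X num] ; [List [X num]]]]]

5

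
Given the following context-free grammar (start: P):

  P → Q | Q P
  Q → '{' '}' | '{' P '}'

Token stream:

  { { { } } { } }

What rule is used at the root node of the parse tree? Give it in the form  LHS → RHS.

[P [Q { [P [Q { [P [Q { }]] }] [P [Q { }]]] }]]

P → Q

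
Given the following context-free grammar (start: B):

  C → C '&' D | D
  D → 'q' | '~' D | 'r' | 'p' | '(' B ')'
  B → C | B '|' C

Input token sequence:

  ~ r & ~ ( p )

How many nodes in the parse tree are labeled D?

[B [C [C [D ~ [D r]]] & [D ~ [D ( [B [C [D p]]] )]]]]

5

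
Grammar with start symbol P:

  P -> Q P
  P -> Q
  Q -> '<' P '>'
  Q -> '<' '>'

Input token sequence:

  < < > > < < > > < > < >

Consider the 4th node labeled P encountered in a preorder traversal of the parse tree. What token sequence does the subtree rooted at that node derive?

[P [Q < [P [Q < >]] >] [P [Q < [P [Q < >]] >] [P [Q < >] [P [Q < >]]]]]

< >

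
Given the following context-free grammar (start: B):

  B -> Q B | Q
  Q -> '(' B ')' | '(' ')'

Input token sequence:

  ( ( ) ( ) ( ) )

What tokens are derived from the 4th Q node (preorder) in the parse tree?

( )

[B [Q ( [B [Q ( )] [B [Q ( )] [B [Q ( )]]]] )]]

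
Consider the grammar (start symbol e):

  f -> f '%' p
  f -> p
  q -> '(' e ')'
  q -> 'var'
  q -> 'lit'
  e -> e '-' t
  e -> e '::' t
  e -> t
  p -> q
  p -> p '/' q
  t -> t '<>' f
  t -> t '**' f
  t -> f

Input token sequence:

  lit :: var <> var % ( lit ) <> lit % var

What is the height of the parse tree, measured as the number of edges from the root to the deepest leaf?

11

[e [e [t [f [p [q lit]]]]] :: [t [t [t [f [p [q var]]]] <> [f [f [p [q var]]] % [p [q ( [e [t [f [p [q lit]]]]] )]]]] <> [f [f [p [q lit]]] % [p [q var]]]]]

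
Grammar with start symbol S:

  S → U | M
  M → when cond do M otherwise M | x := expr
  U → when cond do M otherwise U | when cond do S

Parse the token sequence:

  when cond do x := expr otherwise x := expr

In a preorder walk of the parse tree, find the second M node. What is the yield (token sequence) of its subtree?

x := expr

[S [M when cond do [M x := expr] otherwise [M x := expr]]]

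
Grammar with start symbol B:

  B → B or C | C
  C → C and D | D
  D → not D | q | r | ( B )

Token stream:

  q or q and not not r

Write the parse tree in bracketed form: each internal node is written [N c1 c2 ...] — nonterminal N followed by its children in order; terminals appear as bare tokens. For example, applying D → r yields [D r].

B
B or C
C or C
D or C
q or C
q or C and D
q or D and D
q or q and D
q or q and not D
q or q and not not D
q or q and not not r

[B [B [C [D q]]] or [C [C [D q]] and [D not [D not [D r]]]]]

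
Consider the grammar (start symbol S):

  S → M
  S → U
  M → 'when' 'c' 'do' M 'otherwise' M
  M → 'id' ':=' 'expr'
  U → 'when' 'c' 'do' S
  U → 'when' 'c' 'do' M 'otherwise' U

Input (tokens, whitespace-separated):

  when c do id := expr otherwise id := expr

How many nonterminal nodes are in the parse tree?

[S [M when c do [M id := expr] otherwise [M id := expr]]]

4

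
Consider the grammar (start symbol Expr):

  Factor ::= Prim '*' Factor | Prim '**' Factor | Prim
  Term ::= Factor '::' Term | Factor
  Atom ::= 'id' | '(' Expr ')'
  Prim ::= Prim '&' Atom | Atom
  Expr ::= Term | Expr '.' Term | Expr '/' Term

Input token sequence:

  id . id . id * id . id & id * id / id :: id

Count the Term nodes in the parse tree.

[Expr [Expr [Expr [Expr [Expr [Term [Factor [Prim [Atom id]]]]] . [Term [Factor [Prim [Atom id]]]]] . [Term [Factor [Prim [Atom id]] * [Factor [Prim [Atom id]]]]]] . [Term [Factor [Prim [Prim [Atom id]] & [Atom id]] * [Factor [Prim [Atom id]]]]]] / [Term [Factor [Prim [Atom id]]] :: [Term [Factor [Prim [Atom id]]]]]]

6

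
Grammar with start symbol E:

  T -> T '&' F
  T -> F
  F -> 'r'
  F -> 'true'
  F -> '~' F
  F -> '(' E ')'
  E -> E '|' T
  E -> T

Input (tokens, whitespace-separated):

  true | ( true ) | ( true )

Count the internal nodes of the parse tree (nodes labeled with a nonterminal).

[E [E [E [T [F true]]] | [T [F ( [E [T [F true]]] )]]] | [T [F ( [E [T [F true]]] )]]]

15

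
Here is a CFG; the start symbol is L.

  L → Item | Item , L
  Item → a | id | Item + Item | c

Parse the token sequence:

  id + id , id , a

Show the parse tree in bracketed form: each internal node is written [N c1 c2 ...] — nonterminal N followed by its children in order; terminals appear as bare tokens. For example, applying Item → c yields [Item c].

L
Item , L
Item + Item , L
id + Item , L
id + id , L
id + id , Item , L
id + id , id , L
id + id , id , Item
id + id , id , a

[L [Item [Item id] + [Item id]] , [L [Item id] , [L [Item a]]]]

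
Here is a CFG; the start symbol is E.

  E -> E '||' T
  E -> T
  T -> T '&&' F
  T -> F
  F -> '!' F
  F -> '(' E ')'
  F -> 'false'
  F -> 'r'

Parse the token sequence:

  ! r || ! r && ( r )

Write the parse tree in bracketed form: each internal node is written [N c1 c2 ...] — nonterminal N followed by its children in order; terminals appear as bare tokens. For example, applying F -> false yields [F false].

[E [E [T [F ! [F r]]]] || [T [T [F ! [F r]]] && [F ( [E [T [F r]]] )]]]

E
E || T
T || T
F || T
! F || T
! r || T
! r || T && F
! r || F && F
! r || ! F && F
! r || ! r && F
! r || ! r && ( E )
! r || ! r && ( T )
! r || ! r && ( F )
! r || ! r && ( r )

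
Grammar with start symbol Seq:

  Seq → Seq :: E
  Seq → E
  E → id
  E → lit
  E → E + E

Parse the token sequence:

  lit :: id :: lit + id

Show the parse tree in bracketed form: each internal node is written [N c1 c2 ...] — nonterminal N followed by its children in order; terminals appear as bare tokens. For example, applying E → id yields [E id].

[Seq [Seq [Seq [E lit]] :: [E id]] :: [E [E lit] + [E id]]]

Seq
Seq :: E
Seq :: E :: E
E :: E :: E
lit :: E :: E
lit :: id :: E
lit :: id :: E + E
lit :: id :: lit + E
lit :: id :: lit + id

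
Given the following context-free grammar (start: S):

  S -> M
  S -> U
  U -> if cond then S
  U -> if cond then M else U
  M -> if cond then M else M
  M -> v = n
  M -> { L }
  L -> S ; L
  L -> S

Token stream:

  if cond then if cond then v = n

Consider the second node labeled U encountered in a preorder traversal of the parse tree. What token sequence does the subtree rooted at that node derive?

if cond then v = n

[S [U if cond then [S [U if cond then [S [M v = n]]]]]]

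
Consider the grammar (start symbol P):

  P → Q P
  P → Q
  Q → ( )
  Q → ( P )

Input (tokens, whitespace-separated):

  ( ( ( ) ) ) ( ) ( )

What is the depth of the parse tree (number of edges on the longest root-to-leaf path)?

6

[P [Q ( [P [Q ( [P [Q ( )]] )]] )] [P [Q ( )] [P [Q ( )]]]]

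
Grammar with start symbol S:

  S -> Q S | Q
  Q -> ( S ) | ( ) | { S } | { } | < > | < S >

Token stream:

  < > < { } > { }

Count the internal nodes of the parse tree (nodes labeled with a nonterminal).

[S [Q < >] [S [Q < [S [Q { }]] >] [S [Q { }]]]]

8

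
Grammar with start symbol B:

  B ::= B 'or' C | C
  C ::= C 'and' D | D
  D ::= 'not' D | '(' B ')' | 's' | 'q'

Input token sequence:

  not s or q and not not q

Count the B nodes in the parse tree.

[B [B [C [D not [D s]]]] or [C [C [D q]] and [D not [D not [D q]]]]]

2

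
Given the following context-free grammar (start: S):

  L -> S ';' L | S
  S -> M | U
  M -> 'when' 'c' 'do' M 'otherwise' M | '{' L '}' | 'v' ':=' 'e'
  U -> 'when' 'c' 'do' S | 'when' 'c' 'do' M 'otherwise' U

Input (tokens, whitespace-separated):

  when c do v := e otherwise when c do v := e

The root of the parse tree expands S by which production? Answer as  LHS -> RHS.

S -> U

[S [U when c do [M v := e] otherwise [U when c do [S [M v := e]]]]]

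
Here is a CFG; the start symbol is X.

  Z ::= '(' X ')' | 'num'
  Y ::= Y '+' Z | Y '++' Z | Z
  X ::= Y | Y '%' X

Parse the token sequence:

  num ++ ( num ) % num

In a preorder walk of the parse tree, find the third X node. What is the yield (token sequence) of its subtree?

[X [Y [Y [Z num]] ++ [Z ( [X [Y [Z num]]] )]] % [X [Y [Z num]]]]

num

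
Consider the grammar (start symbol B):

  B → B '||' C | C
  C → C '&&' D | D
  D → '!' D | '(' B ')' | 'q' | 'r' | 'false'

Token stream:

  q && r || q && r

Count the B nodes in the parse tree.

[B [B [C [C [D q]] && [D r]]] || [C [C [D q]] && [D r]]]

2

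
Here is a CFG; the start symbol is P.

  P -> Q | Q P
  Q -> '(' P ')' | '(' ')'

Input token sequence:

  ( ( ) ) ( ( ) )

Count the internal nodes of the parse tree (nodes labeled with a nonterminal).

8

[P [Q ( [P [Q ( )]] )] [P [Q ( [P [Q ( )]] )]]]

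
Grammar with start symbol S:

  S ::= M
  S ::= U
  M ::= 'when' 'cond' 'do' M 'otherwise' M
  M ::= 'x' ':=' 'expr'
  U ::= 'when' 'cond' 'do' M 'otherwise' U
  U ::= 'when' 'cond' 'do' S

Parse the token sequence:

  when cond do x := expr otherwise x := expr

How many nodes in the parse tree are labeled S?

[S [M when cond do [M x := expr] otherwise [M x := expr]]]

1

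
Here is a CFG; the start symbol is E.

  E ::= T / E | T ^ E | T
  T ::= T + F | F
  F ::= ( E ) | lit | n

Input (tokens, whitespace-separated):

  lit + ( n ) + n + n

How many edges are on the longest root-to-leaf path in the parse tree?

[E [T [T [T [T [F lit]] + [F ( [E [T [F n]]] )]] + [F n]] + [F n]]]

8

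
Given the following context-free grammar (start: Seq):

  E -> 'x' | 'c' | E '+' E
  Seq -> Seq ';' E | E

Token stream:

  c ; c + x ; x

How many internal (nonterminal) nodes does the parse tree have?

[Seq [Seq [Seq [E c]] ; [E [E c] + [E x]]] ; [E x]]

8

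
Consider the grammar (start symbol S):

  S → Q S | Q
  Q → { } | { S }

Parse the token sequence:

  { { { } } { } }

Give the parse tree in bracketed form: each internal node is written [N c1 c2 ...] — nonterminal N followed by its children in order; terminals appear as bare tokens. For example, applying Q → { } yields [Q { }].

S
Q
{ S }
{ Q S }
{ { S } S }
{ { Q } S }
{ { { } } S }
{ { { } } Q }
{ { { } } { } }

[S [Q { [S [Q { [S [Q { }]] }] [S [Q { }]]] }]]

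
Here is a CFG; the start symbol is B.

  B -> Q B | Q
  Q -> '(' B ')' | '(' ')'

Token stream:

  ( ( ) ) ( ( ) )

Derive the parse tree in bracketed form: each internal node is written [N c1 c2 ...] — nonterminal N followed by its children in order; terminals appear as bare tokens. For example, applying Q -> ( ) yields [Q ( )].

[B [Q ( [B [Q ( )]] )] [B [Q ( [B [Q ( )]] )]]]

B
Q B
( B ) B
( Q ) B
( ( ) ) B
( ( ) ) Q
( ( ) ) ( B )
( ( ) ) ( Q )
( ( ) ) ( ( ) )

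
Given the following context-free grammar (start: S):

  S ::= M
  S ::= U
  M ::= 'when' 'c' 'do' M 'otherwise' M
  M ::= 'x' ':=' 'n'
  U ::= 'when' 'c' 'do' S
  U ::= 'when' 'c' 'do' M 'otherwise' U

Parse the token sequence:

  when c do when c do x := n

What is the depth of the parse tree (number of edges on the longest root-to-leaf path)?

[S [U when c do [S [U when c do [S [M x := n]]]]]]

6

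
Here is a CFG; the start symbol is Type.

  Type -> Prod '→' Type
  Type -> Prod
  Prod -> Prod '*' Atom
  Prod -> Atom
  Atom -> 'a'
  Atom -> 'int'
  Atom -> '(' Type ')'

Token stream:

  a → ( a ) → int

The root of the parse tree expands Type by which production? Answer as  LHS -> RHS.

[Type [Prod [Atom a]] → [Type [Prod [Atom ( [Type [Prod [Atom a]]] )]] → [Type [Prod [Atom int]]]]]

Type -> Prod '→' Type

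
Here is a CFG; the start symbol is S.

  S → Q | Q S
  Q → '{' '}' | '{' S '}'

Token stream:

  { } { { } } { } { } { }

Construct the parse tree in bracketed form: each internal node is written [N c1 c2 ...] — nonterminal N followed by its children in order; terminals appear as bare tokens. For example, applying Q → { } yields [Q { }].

S
Q S
{ } S
{ } Q S
{ } { S } S
{ } { Q } S
{ } { { } } S
{ } { { } } Q S
{ } { { } } { } S
{ } { { } } { } Q S
{ } { { } } { } { } S
{ } { { } } { } { } Q
{ } { { } } { } { } { }

[S [Q { }] [S [Q { [S [Q { }]] }] [S [Q { }] [S [Q { }] [S [Q { }]]]]]]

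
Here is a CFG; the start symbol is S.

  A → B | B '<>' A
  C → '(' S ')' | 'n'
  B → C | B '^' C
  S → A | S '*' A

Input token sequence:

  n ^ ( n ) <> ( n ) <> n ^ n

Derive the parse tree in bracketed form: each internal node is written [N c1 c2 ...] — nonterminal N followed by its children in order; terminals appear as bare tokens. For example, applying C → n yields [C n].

[S [A [B [B [C n]] ^ [C ( [S [A [B [C n]]]] )]] <> [A [B [C ( [S [A [B [C n]]]] )]] <> [A [B [B [C n]] ^ [C n]]]]]]

S
A
B <> A
B ^ C <> A
C ^ C <> A
n ^ C <> A
n ^ ( S ) <> A
n ^ ( A ) <> A
n ^ ( B ) <> A
n ^ ( C ) <> A
n ^ ( n ) <> A
n ^ ( n ) <> B <> A
n ^ ( n ) <> C <> A
n ^ ( n ) <> ( S ) <> A
n ^ ( n ) <> ( A ) <> A
n ^ ( n ) <> ( B ) <> A
n ^ ( n ) <> ( C ) <> A
n ^ ( n ) <> ( n ) <> A
n ^ ( n ) <> ( n ) <> B
n ^ ( n ) <> ( n ) <> B ^ C
n ^ ( n ) <> ( n ) <> C ^ C
n ^ ( n ) <> ( n ) <> n ^ C
n ^ ( n ) <> ( n ) <> n ^ n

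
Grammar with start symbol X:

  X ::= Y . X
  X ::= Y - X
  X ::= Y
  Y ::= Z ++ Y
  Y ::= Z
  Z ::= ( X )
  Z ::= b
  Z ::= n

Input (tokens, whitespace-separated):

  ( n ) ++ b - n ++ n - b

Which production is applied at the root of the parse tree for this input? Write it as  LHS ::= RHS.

[X [Y [Z ( [X [Y [Z n]]] )] ++ [Y [Z b]]] - [X [Y [Z n] ++ [Y [Z n]]] - [X [Y [Z b]]]]]

X ::= Y - X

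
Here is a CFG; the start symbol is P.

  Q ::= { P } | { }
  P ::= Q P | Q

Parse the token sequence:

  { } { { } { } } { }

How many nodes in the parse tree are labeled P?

[P [Q { }] [P [Q { [P [Q { }] [P [Q { }]]] }] [P [Q { }]]]]

5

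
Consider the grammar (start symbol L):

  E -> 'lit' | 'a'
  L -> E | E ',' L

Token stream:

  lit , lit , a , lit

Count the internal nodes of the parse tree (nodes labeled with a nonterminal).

8

[L [E lit] , [L [E lit] , [L [E a] , [L [E lit]]]]]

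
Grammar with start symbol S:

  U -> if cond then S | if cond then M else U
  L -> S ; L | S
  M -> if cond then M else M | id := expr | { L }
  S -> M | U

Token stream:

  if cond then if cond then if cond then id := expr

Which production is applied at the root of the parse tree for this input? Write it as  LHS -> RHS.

S -> U

[S [U if cond then [S [U if cond then [S [U if cond then [S [M id := expr]]]]]]]]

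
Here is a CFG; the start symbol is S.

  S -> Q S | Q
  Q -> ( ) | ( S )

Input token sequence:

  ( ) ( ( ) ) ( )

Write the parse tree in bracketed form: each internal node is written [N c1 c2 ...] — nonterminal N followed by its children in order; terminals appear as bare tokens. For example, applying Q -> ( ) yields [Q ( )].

[S [Q ( )] [S [Q ( [S [Q ( )]] )] [S [Q ( )]]]]

S
Q S
( ) S
( ) Q S
( ) ( S ) S
( ) ( Q ) S
( ) ( ( ) ) S
( ) ( ( ) ) Q
( ) ( ( ) ) ( )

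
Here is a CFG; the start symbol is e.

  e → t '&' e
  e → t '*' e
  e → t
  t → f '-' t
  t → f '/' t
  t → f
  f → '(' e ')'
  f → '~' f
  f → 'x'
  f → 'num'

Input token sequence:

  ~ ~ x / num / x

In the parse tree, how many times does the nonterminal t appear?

[e [t [f ~ [f ~ [f x]]] / [t [f num] / [t [f x]]]]]

3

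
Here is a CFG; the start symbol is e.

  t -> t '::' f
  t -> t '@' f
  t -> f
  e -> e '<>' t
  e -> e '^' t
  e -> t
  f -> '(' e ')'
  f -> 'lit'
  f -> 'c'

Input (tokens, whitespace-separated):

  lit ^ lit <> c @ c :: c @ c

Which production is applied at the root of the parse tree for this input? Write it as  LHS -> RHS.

e -> e '<>' t

[e [e [e [t [f lit]]] ^ [t [f lit]]] <> [t [t [t [t [f c]] @ [f c]] :: [f c]] @ [f c]]]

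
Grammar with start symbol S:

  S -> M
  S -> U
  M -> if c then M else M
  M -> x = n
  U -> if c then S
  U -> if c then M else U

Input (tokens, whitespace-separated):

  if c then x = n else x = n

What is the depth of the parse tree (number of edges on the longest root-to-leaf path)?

3

[S [M if c then [M x = n] else [M x = n]]]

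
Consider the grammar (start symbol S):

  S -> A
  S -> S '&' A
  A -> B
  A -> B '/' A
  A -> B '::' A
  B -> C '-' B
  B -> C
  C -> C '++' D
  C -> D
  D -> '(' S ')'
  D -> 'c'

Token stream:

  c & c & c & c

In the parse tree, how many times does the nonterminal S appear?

[S [S [S [S [A [B [C [D c]]]]] & [A [B [C [D c]]]]] & [A [B [C [D c]]]]] & [A [B [C [D c]]]]]

4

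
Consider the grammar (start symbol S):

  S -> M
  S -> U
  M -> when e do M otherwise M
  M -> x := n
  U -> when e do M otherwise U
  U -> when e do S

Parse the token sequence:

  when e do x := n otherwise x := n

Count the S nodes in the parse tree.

[S [M when e do [M x := n] otherwise [M x := n]]]

1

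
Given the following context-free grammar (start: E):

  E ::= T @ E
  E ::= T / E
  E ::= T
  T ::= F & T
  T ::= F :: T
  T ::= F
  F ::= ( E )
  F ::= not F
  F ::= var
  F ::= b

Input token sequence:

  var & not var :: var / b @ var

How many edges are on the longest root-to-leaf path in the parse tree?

[E [T [F var] & [T [F not [F var]] :: [T [F var]]]] / [E [T [F b]] @ [E [T [F var]]]]]

5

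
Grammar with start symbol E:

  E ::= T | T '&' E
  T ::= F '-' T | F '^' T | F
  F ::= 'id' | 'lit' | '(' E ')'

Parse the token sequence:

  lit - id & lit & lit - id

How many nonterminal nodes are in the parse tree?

13

[E [T [F lit] - [T [F id]]] & [E [T [F lit]] & [E [T [F lit] - [T [F id]]]]]]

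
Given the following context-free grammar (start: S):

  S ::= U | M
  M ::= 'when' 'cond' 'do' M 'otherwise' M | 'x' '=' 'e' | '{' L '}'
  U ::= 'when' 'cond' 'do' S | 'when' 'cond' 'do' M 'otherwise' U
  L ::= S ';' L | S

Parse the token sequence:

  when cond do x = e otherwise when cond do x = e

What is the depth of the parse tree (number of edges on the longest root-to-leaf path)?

[S [U when cond do [M x = e] otherwise [U when cond do [S [M x = e]]]]]

5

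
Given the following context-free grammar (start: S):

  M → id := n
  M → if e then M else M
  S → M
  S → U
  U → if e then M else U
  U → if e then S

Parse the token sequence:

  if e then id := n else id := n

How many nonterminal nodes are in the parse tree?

[S [M if e then [M id := n] else [M id := n]]]

4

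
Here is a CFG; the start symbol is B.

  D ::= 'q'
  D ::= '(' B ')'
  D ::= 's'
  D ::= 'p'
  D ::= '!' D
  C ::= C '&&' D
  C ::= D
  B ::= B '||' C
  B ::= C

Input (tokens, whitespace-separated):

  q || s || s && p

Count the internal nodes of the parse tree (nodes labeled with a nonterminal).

[B [B [B [C [D q]]] || [C [D s]]] || [C [C [D s]] && [D p]]]

11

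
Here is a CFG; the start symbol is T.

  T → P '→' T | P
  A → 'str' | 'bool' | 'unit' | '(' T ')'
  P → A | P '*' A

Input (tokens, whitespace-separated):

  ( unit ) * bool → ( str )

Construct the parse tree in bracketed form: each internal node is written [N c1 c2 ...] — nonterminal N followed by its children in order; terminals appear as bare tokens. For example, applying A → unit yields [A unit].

T
P → T
P * A → T
A * A → T
( T ) * A → T
( P ) * A → T
( A ) * A → T
( unit ) * A → T
( unit ) * bool → T
( unit ) * bool → P
( unit ) * bool → A
( unit ) * bool → ( T )
( unit ) * bool → ( P )
( unit ) * bool → ( A )
( unit ) * bool → ( str )

[T [P [P [A ( [T [P [A unit]]] )]] * [A bool]] → [T [P [A ( [T [P [A str]]] )]]]]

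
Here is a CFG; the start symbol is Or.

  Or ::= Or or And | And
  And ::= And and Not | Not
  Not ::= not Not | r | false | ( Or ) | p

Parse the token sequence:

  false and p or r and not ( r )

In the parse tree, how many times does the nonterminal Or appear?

3

[Or [Or [And [And [Not false]] and [Not p]]] or [And [And [Not r]] and [Not not [Not ( [Or [And [Not r]]] )]]]]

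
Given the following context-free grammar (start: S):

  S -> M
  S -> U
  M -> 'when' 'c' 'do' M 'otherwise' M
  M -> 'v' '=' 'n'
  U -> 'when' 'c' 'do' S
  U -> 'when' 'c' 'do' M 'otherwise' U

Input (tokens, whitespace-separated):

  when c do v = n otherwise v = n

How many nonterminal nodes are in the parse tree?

[S [M when c do [M v = n] otherwise [M v = n]]]

4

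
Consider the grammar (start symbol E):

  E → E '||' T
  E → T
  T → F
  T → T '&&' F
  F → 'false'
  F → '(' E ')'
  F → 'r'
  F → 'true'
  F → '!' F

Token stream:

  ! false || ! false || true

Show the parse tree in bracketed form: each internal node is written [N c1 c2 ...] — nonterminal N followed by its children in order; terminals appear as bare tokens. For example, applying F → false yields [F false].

[E [E [E [T [F ! [F false]]]] || [T [F ! [F false]]]] || [T [F true]]]

E
E || T
E || T || T
T || T || T
F || T || T
! F || T || T
! false || T || T
! false || F || T
! false || ! F || T
! false || ! false || T
! false || ! false || F
! false || ! false || true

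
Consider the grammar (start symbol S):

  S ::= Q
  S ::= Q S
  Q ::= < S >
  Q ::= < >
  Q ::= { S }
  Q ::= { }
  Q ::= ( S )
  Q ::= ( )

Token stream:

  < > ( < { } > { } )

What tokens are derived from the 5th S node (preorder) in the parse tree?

{ }

[S [Q < >] [S [Q ( [S [Q < [S [Q { }]] >] [S [Q { }]]] )]]]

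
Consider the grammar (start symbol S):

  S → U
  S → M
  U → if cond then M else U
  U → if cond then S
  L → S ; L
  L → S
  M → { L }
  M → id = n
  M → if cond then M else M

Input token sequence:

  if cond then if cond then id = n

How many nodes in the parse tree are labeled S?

3

[S [U if cond then [S [U if cond then [S [M id = n]]]]]]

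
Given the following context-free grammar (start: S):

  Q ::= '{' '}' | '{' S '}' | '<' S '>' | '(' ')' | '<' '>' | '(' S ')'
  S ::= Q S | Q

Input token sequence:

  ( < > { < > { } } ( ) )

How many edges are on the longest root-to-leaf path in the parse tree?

8

[S [Q ( [S [Q < >] [S [Q { [S [Q < >] [S [Q { }]]] }] [S [Q ( )]]]] )]]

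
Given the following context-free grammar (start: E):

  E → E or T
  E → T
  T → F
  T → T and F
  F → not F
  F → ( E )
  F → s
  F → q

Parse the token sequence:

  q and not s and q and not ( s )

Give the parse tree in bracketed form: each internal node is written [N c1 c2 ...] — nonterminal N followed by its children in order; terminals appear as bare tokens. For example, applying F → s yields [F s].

E
T
T and F
T and F and F
T and F and F and F
F and F and F and F
q and F and F and F
q and not F and F and F
q and not s and F and F
q and not s and q and F
q and not s and q and not F
q and not s and q and not ( E )
q and not s and q and not ( T )
q and not s and q and not ( F )
q and not s and q and not ( s )

[E [T [T [T [T [F q]] and [F not [F s]]] and [F q]] and [F not [F ( [E [T [F s]]] )]]]]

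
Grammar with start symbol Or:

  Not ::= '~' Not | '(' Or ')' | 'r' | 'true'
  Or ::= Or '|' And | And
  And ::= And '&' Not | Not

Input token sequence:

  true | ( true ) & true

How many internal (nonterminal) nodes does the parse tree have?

11

[Or [Or [And [Not true]]] | [And [And [Not ( [Or [And [Not true]]] )]] & [Not true]]]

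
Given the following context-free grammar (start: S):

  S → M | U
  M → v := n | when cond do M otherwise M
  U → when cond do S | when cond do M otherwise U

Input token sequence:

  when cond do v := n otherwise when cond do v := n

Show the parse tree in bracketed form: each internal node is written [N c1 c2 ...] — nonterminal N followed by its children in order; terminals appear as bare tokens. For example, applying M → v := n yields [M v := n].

S
U
when cond do M otherwise U
when cond do v := n otherwise U
when cond do v := n otherwise when cond do S
when cond do v := n otherwise when cond do M
when cond do v := n otherwise when cond do v := n

[S [U when cond do [M v := n] otherwise [U when cond do [S [M v := n]]]]]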